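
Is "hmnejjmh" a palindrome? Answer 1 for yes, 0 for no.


Input: hmnejjmh
Reversed: hmjjenmh
  Compare pos 0 ('h') with pos 7 ('h'): match
  Compare pos 1 ('m') with pos 6 ('m'): match
  Compare pos 2 ('n') with pos 5 ('j'): MISMATCH
  Compare pos 3 ('e') with pos 4 ('j'): MISMATCH
Result: not a palindrome

0


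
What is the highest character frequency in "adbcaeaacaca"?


Input: adbcaeaacaca
Character counts:
  'a': 6
  'b': 1
  'c': 3
  'd': 1
  'e': 1
Maximum frequency: 6

6


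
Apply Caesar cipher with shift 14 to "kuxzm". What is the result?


Caesar cipher: shift "kuxzm" by 14
  'k' (pos 10) + 14 = pos 24 = 'y'
  'u' (pos 20) + 14 = pos 8 = 'i'
  'x' (pos 23) + 14 = pos 11 = 'l'
  'z' (pos 25) + 14 = pos 13 = 'n'
  'm' (pos 12) + 14 = pos 0 = 'a'
Result: yilna

yilna


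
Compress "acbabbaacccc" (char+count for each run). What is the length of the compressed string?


Input: acbabbaacccc
Runs:
  'a' x 1 => "a1"
  'c' x 1 => "c1"
  'b' x 1 => "b1"
  'a' x 1 => "a1"
  'b' x 2 => "b2"
  'a' x 2 => "a2"
  'c' x 4 => "c4"
Compressed: "a1c1b1a1b2a2c4"
Compressed length: 14

14


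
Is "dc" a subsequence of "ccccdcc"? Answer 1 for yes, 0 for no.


Check if "dc" is a subsequence of "ccccdcc"
Greedy scan:
  Position 0 ('c'): no match needed
  Position 1 ('c'): no match needed
  Position 2 ('c'): no match needed
  Position 3 ('c'): no match needed
  Position 4 ('d'): matches sub[0] = 'd'
  Position 5 ('c'): matches sub[1] = 'c'
  Position 6 ('c'): no match needed
All 2 characters matched => is a subsequence

1


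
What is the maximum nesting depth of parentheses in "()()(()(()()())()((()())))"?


Input: "()()(()(()()())()((()())))"
Tracking depth:
  Position 0 '(': depth becomes 1
  Position 1 ')': depth becomes 0
  Position 2 '(': depth becomes 1
  Position 3 ')': depth becomes 0
  Position 4 '(': depth becomes 1
  Position 5 '(': depth becomes 2
  Position 6 ')': depth becomes 1
  Position 7 '(': depth becomes 2
  Position 8 '(': depth becomes 3
  Position 9 ')': depth becomes 2
  Position 10 '(': depth becomes 3
  Position 11 ')': depth becomes 2
  Position 12 '(': depth becomes 3
  Position 13 ')': depth becomes 2
  Position 14 ')': depth becomes 1
  Position 15 '(': depth becomes 2
  Position 16 ')': depth becomes 1
  Position 17 '(': depth becomes 2
  Position 18 '(': depth becomes 3
  Position 19 '(': depth becomes 4
  Position 20 ')': depth becomes 3
  Position 21 '(': depth becomes 4
  Position 22 ')': depth becomes 3
  Position 23 ')': depth becomes 2
  Position 24 ')': depth becomes 1
  Position 25 ')': depth becomes 0
Maximum depth reached: 4

4


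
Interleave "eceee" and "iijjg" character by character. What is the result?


Interleaving "eceee" and "iijjg":
  Position 0: 'e' from first, 'i' from second => "ei"
  Position 1: 'c' from first, 'i' from second => "ci"
  Position 2: 'e' from first, 'j' from second => "ej"
  Position 3: 'e' from first, 'j' from second => "ej"
  Position 4: 'e' from first, 'g' from second => "eg"
Result: eiciejejeg

eiciejejeg


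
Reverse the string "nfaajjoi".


Input: nfaajjoi
Reading characters right to left:
  Position 7: 'i'
  Position 6: 'o'
  Position 5: 'j'
  Position 4: 'j'
  Position 3: 'a'
  Position 2: 'a'
  Position 1: 'f'
  Position 0: 'n'
Reversed: iojjaafn

iojjaafn


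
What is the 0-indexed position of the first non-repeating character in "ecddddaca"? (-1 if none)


Input: ecddddaca
Character frequencies:
  'a': 2
  'c': 2
  'd': 4
  'e': 1
Scanning left to right for freq == 1:
  Position 0 ('e'): unique! => answer = 0

0


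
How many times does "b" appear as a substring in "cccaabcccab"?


Searching for "b" in "cccaabcccab"
Scanning each position:
  Position 0: "c" => no
  Position 1: "c" => no
  Position 2: "c" => no
  Position 3: "a" => no
  Position 4: "a" => no
  Position 5: "b" => MATCH
  Position 6: "c" => no
  Position 7: "c" => no
  Position 8: "c" => no
  Position 9: "a" => no
  Position 10: "b" => MATCH
Total occurrences: 2

2


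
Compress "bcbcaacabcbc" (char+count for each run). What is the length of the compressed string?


Input: bcbcaacabcbc
Runs:
  'b' x 1 => "b1"
  'c' x 1 => "c1"
  'b' x 1 => "b1"
  'c' x 1 => "c1"
  'a' x 2 => "a2"
  'c' x 1 => "c1"
  'a' x 1 => "a1"
  'b' x 1 => "b1"
  'c' x 1 => "c1"
  'b' x 1 => "b1"
  'c' x 1 => "c1"
Compressed: "b1c1b1c1a2c1a1b1c1b1c1"
Compressed length: 22

22


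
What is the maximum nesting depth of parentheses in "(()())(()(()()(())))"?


Input: "(()())(()(()()(())))"
Tracking depth:
  Position 0 '(': depth becomes 1
  Position 1 '(': depth becomes 2
  Position 2 ')': depth becomes 1
  Position 3 '(': depth becomes 2
  Position 4 ')': depth becomes 1
  Position 5 ')': depth becomes 0
  Position 6 '(': depth becomes 1
  Position 7 '(': depth becomes 2
  Position 8 ')': depth becomes 1
  Position 9 '(': depth becomes 2
  Position 10 '(': depth becomes 3
  Position 11 ')': depth becomes 2
  Position 12 '(': depth becomes 3
  Position 13 ')': depth becomes 2
  Position 14 '(': depth becomes 3
  Position 15 '(': depth becomes 4
  Position 16 ')': depth becomes 3
  Position 17 ')': depth becomes 2
  Position 18 ')': depth becomes 1
  Position 19 ')': depth becomes 0
Maximum depth reached: 4

4


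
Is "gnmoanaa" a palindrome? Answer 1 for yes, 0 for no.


Input: gnmoanaa
Reversed: aanaomng
  Compare pos 0 ('g') with pos 7 ('a'): MISMATCH
  Compare pos 1 ('n') with pos 6 ('a'): MISMATCH
  Compare pos 2 ('m') with pos 5 ('n'): MISMATCH
  Compare pos 3 ('o') with pos 4 ('a'): MISMATCH
Result: not a palindrome

0


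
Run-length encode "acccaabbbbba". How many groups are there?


Input: acccaabbbbba
Scanning for consecutive runs:
  Group 1: 'a' x 1 (positions 0-0)
  Group 2: 'c' x 3 (positions 1-3)
  Group 3: 'a' x 2 (positions 4-5)
  Group 4: 'b' x 5 (positions 6-10)
  Group 5: 'a' x 1 (positions 11-11)
Total groups: 5

5


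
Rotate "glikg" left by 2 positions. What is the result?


Input: "glikg", rotate left by 2
First 2 characters: "gl"
Remaining characters: "ikg"
Concatenate remaining + first: "ikg" + "gl" = "ikggl"

ikggl


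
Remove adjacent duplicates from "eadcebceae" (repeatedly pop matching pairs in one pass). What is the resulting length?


Input: eadcebceae
Stack-based adjacent duplicate removal:
  Read 'e': push. Stack: e
  Read 'a': push. Stack: ea
  Read 'd': push. Stack: ead
  Read 'c': push. Stack: eadc
  Read 'e': push. Stack: eadce
  Read 'b': push. Stack: eadceb
  Read 'c': push. Stack: eadcebc
  Read 'e': push. Stack: eadcebce
  Read 'a': push. Stack: eadcebcea
  Read 'e': push. Stack: eadcebceae
Final stack: "eadcebceae" (length 10)

10


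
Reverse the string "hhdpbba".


Input: hhdpbba
Reading characters right to left:
  Position 6: 'a'
  Position 5: 'b'
  Position 4: 'b'
  Position 3: 'p'
  Position 2: 'd'
  Position 1: 'h'
  Position 0: 'h'
Reversed: abbpdhh

abbpdhh


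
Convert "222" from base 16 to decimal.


Input: "222" in base 16
Positional expansion:
  Digit '2' (value 2) x 16^2 = 512
  Digit '2' (value 2) x 16^1 = 32
  Digit '2' (value 2) x 16^0 = 2
Sum = 546

546


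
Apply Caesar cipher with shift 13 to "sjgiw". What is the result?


Caesar cipher: shift "sjgiw" by 13
  's' (pos 18) + 13 = pos 5 = 'f'
  'j' (pos 9) + 13 = pos 22 = 'w'
  'g' (pos 6) + 13 = pos 19 = 't'
  'i' (pos 8) + 13 = pos 21 = 'v'
  'w' (pos 22) + 13 = pos 9 = 'j'
Result: fwtvj

fwtvj


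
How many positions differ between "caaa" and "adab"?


Comparing "caaa" and "adab" position by position:
  Position 0: 'c' vs 'a' => DIFFER
  Position 1: 'a' vs 'd' => DIFFER
  Position 2: 'a' vs 'a' => same
  Position 3: 'a' vs 'b' => DIFFER
Positions that differ: 3

3


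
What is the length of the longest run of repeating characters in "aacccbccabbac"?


Input: "aacccbccabbac"
Scanning for longest run:
  Position 1 ('a'): continues run of 'a', length=2
  Position 2 ('c'): new char, reset run to 1
  Position 3 ('c'): continues run of 'c', length=2
  Position 4 ('c'): continues run of 'c', length=3
  Position 5 ('b'): new char, reset run to 1
  Position 6 ('c'): new char, reset run to 1
  Position 7 ('c'): continues run of 'c', length=2
  Position 8 ('a'): new char, reset run to 1
  Position 9 ('b'): new char, reset run to 1
  Position 10 ('b'): continues run of 'b', length=2
  Position 11 ('a'): new char, reset run to 1
  Position 12 ('c'): new char, reset run to 1
Longest run: 'c' with length 3

3


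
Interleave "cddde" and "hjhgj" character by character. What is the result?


Interleaving "cddde" and "hjhgj":
  Position 0: 'c' from first, 'h' from second => "ch"
  Position 1: 'd' from first, 'j' from second => "dj"
  Position 2: 'd' from first, 'h' from second => "dh"
  Position 3: 'd' from first, 'g' from second => "dg"
  Position 4: 'e' from first, 'j' from second => "ej"
Result: chdjdhdgej

chdjdhdgej


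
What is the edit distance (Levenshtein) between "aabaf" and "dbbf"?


Computing edit distance: "aabaf" -> "dbbf"
DP table:
           d    b    b    f
      0    1    2    3    4
  a   1    1    2    3    4
  a   2    2    2    3    4
  b   3    3    2    2    3
  a   4    4    3    3    3
  f   5    5    4    4    3
Edit distance = dp[5][4] = 3

3


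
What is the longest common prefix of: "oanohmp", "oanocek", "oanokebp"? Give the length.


Words: oanohmp, oanocek, oanokebp
  Position 0: all 'o' => match
  Position 1: all 'a' => match
  Position 2: all 'n' => match
  Position 3: all 'o' => match
  Position 4: ('h', 'c', 'k') => mismatch, stop
LCP = "oano" (length 4)

4


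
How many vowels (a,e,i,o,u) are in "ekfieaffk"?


Input: ekfieaffk
Checking each character:
  'e' at position 0: vowel (running total: 1)
  'k' at position 1: consonant
  'f' at position 2: consonant
  'i' at position 3: vowel (running total: 2)
  'e' at position 4: vowel (running total: 3)
  'a' at position 5: vowel (running total: 4)
  'f' at position 6: consonant
  'f' at position 7: consonant
  'k' at position 8: consonant
Total vowels: 4

4


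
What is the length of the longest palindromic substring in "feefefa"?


Input: "feefefa"
Checking substrings for palindromes:
  [0:4] "feef" (len 4) => palindrome
  [2:5] "efe" (len 3) => palindrome
  [3:6] "fef" (len 3) => palindrome
  [1:3] "ee" (len 2) => palindrome
Longest palindromic substring: "feef" with length 4

4


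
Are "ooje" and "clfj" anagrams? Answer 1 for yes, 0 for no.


Strings: "ooje", "clfj"
Sorted first:  ejoo
Sorted second: cfjl
Differ at position 0: 'e' vs 'c' => not anagrams

0


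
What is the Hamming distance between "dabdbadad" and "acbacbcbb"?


Comparing "dabdbadad" and "acbacbcbb" position by position:
  Position 0: 'd' vs 'a' => differ
  Position 1: 'a' vs 'c' => differ
  Position 2: 'b' vs 'b' => same
  Position 3: 'd' vs 'a' => differ
  Position 4: 'b' vs 'c' => differ
  Position 5: 'a' vs 'b' => differ
  Position 6: 'd' vs 'c' => differ
  Position 7: 'a' vs 'b' => differ
  Position 8: 'd' vs 'b' => differ
Total differences (Hamming distance): 8

8


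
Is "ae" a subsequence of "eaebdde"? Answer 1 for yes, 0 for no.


Check if "ae" is a subsequence of "eaebdde"
Greedy scan:
  Position 0 ('e'): no match needed
  Position 1 ('a'): matches sub[0] = 'a'
  Position 2 ('e'): matches sub[1] = 'e'
  Position 3 ('b'): no match needed
  Position 4 ('d'): no match needed
  Position 5 ('d'): no match needed
  Position 6 ('e'): no match needed
All 2 characters matched => is a subsequence

1


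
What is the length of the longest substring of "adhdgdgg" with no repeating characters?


Input: "adhdgdgg"
Sliding window (track last position of each char):
  Position 0 ('a'): window [0,0] length 1 -- new best
  Position 1 ('d'): window [0,1] length 2 -- new best
  Position 2 ('h'): window [0,2] length 3 -- new best
  Position 3 ('d'): repeat (last at 1), move window start to 2
  Position 3 ('d'): window [2,3] length 2
  Position 4 ('g'): window [2,4] length 3
  Position 5 ('d'): repeat (last at 3), move window start to 4
  Position 5 ('d'): window [4,5] length 2
  Position 6 ('g'): repeat (last at 4), move window start to 5
  Position 6 ('g'): window [5,6] length 2
  Position 7 ('g'): repeat (last at 6), move window start to 7
  Position 7 ('g'): window [7,7] length 1
Longest substring with no repeats: "adh" with length 3

3


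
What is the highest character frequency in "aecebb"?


Input: aecebb
Character counts:
  'a': 1
  'b': 2
  'c': 1
  'e': 2
Maximum frequency: 2

2


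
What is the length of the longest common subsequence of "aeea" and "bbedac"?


LCS of "aeea" and "bbedac"
DP table:
           b    b    e    d    a    c
      0    0    0    0    0    0    0
  a   0    0    0    0    0    1    1
  e   0    0    0    1    1    1    1
  e   0    0    0    1    1    1    1
  a   0    0    0    1    1    2    2
LCS length = dp[4][6] = 2

2


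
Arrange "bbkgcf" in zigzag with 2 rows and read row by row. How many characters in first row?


Zigzag "bbkgcf" into 2 rows:
Placing characters:
  'b' => row 0
  'b' => row 1
  'k' => row 0
  'g' => row 1
  'c' => row 0
  'f' => row 1
Rows:
  Row 0: "bkc"
  Row 1: "bgf"
First row length: 3

3


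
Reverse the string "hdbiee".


Input: hdbiee
Reading characters right to left:
  Position 5: 'e'
  Position 4: 'e'
  Position 3: 'i'
  Position 2: 'b'
  Position 1: 'd'
  Position 0: 'h'
Reversed: eeibdh

eeibdh


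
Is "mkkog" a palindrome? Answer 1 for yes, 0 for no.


Input: mkkog
Reversed: gokkm
  Compare pos 0 ('m') with pos 4 ('g'): MISMATCH
  Compare pos 1 ('k') with pos 3 ('o'): MISMATCH
Result: not a palindrome

0


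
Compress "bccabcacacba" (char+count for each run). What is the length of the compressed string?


Input: bccabcacacba
Runs:
  'b' x 1 => "b1"
  'c' x 2 => "c2"
  'a' x 1 => "a1"
  'b' x 1 => "b1"
  'c' x 1 => "c1"
  'a' x 1 => "a1"
  'c' x 1 => "c1"
  'a' x 1 => "a1"
  'c' x 1 => "c1"
  'b' x 1 => "b1"
  'a' x 1 => "a1"
Compressed: "b1c2a1b1c1a1c1a1c1b1a1"
Compressed length: 22

22


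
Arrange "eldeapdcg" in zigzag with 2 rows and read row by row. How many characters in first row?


Zigzag "eldeapdcg" into 2 rows:
Placing characters:
  'e' => row 0
  'l' => row 1
  'd' => row 0
  'e' => row 1
  'a' => row 0
  'p' => row 1
  'd' => row 0
  'c' => row 1
  'g' => row 0
Rows:
  Row 0: "edadg"
  Row 1: "lepc"
First row length: 5

5


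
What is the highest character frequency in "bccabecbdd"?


Input: bccabecbdd
Character counts:
  'a': 1
  'b': 3
  'c': 3
  'd': 2
  'e': 1
Maximum frequency: 3

3


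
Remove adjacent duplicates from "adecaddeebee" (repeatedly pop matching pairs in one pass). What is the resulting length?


Input: adecaddeebee
Stack-based adjacent duplicate removal:
  Read 'a': push. Stack: a
  Read 'd': push. Stack: ad
  Read 'e': push. Stack: ade
  Read 'c': push. Stack: adec
  Read 'a': push. Stack: adeca
  Read 'd': push. Stack: adecad
  Read 'd': matches stack top 'd' => pop. Stack: adeca
  Read 'e': push. Stack: adecae
  Read 'e': matches stack top 'e' => pop. Stack: adeca
  Read 'b': push. Stack: adecab
  Read 'e': push. Stack: adecabe
  Read 'e': matches stack top 'e' => pop. Stack: adecab
Final stack: "adecab" (length 6)

6


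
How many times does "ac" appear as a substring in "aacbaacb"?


Searching for "ac" in "aacbaacb"
Scanning each position:
  Position 0: "aa" => no
  Position 1: "ac" => MATCH
  Position 2: "cb" => no
  Position 3: "ba" => no
  Position 4: "aa" => no
  Position 5: "ac" => MATCH
  Position 6: "cb" => no
Total occurrences: 2

2


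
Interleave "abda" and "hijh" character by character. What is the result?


Interleaving "abda" and "hijh":
  Position 0: 'a' from first, 'h' from second => "ah"
  Position 1: 'b' from first, 'i' from second => "bi"
  Position 2: 'd' from first, 'j' from second => "dj"
  Position 3: 'a' from first, 'h' from second => "ah"
Result: ahbidjah

ahbidjah


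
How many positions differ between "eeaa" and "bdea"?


Comparing "eeaa" and "bdea" position by position:
  Position 0: 'e' vs 'b' => DIFFER
  Position 1: 'e' vs 'd' => DIFFER
  Position 2: 'a' vs 'e' => DIFFER
  Position 3: 'a' vs 'a' => same
Positions that differ: 3

3


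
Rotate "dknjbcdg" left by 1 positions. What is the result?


Input: "dknjbcdg", rotate left by 1
First 1 characters: "d"
Remaining characters: "knjbcdg"
Concatenate remaining + first: "knjbcdg" + "d" = "knjbcdgd"

knjbcdgd


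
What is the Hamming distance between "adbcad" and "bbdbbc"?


Comparing "adbcad" and "bbdbbc" position by position:
  Position 0: 'a' vs 'b' => differ
  Position 1: 'd' vs 'b' => differ
  Position 2: 'b' vs 'd' => differ
  Position 3: 'c' vs 'b' => differ
  Position 4: 'a' vs 'b' => differ
  Position 5: 'd' vs 'c' => differ
Total differences (Hamming distance): 6

6


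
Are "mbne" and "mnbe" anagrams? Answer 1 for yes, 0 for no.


Strings: "mbne", "mnbe"
Sorted first:  bemn
Sorted second: bemn
Sorted forms match => anagrams

1


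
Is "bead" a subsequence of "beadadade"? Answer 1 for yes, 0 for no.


Check if "bead" is a subsequence of "beadadade"
Greedy scan:
  Position 0 ('b'): matches sub[0] = 'b'
  Position 1 ('e'): matches sub[1] = 'e'
  Position 2 ('a'): matches sub[2] = 'a'
  Position 3 ('d'): matches sub[3] = 'd'
  Position 4 ('a'): no match needed
  Position 5 ('d'): no match needed
  Position 6 ('a'): no match needed
  Position 7 ('d'): no match needed
  Position 8 ('e'): no match needed
All 4 characters matched => is a subsequence

1


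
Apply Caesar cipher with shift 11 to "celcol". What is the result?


Caesar cipher: shift "celcol" by 11
  'c' (pos 2) + 11 = pos 13 = 'n'
  'e' (pos 4) + 11 = pos 15 = 'p'
  'l' (pos 11) + 11 = pos 22 = 'w'
  'c' (pos 2) + 11 = pos 13 = 'n'
  'o' (pos 14) + 11 = pos 25 = 'z'
  'l' (pos 11) + 11 = pos 22 = 'w'
Result: npwnzw

npwnzw


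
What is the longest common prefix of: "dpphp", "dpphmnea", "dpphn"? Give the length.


Words: dpphp, dpphmnea, dpphn
  Position 0: all 'd' => match
  Position 1: all 'p' => match
  Position 2: all 'p' => match
  Position 3: all 'h' => match
  Position 4: ('p', 'm', 'n') => mismatch, stop
LCP = "dpph" (length 4)

4


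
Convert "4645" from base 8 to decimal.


Input: "4645" in base 8
Positional expansion:
  Digit '4' (value 4) x 8^3 = 2048
  Digit '6' (value 6) x 8^2 = 384
  Digit '4' (value 4) x 8^1 = 32
  Digit '5' (value 5) x 8^0 = 5
Sum = 2469

2469


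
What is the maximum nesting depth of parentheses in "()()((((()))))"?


Input: "()()((((()))))"
Tracking depth:
  Position 0 '(': depth becomes 1
  Position 1 ')': depth becomes 0
  Position 2 '(': depth becomes 1
  Position 3 ')': depth becomes 0
  Position 4 '(': depth becomes 1
  Position 5 '(': depth becomes 2
  Position 6 '(': depth becomes 3
  Position 7 '(': depth becomes 4
  Position 8 '(': depth becomes 5
  Position 9 ')': depth becomes 4
  Position 10 ')': depth becomes 3
  Position 11 ')': depth becomes 2
  Position 12 ')': depth becomes 1
  Position 13 ')': depth becomes 0
Maximum depth reached: 5

5


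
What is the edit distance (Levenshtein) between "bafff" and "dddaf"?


Computing edit distance: "bafff" -> "dddaf"
DP table:
           d    d    d    a    f
      0    1    2    3    4    5
  b   1    1    2    3    4    5
  a   2    2    2    3    3    4
  f   3    3    3    3    4    3
  f   4    4    4    4    4    4
  f   5    5    5    5    5    4
Edit distance = dp[5][5] = 4

4


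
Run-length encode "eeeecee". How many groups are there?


Input: eeeecee
Scanning for consecutive runs:
  Group 1: 'e' x 4 (positions 0-3)
  Group 2: 'c' x 1 (positions 4-4)
  Group 3: 'e' x 2 (positions 5-6)
Total groups: 3

3


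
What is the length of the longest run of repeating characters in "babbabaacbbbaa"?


Input: "babbabaacbbbaa"
Scanning for longest run:
  Position 1 ('a'): new char, reset run to 1
  Position 2 ('b'): new char, reset run to 1
  Position 3 ('b'): continues run of 'b', length=2
  Position 4 ('a'): new char, reset run to 1
  Position 5 ('b'): new char, reset run to 1
  Position 6 ('a'): new char, reset run to 1
  Position 7 ('a'): continues run of 'a', length=2
  Position 8 ('c'): new char, reset run to 1
  Position 9 ('b'): new char, reset run to 1
  Position 10 ('b'): continues run of 'b', length=2
  Position 11 ('b'): continues run of 'b', length=3
  Position 12 ('a'): new char, reset run to 1
  Position 13 ('a'): continues run of 'a', length=2
Longest run: 'b' with length 3

3


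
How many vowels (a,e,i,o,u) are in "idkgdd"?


Input: idkgdd
Checking each character:
  'i' at position 0: vowel (running total: 1)
  'd' at position 1: consonant
  'k' at position 2: consonant
  'g' at position 3: consonant
  'd' at position 4: consonant
  'd' at position 5: consonant
Total vowels: 1

1


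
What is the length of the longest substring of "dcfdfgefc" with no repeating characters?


Input: "dcfdfgefc"
Sliding window (track last position of each char):
  Position 0 ('d'): window [0,0] length 1 -- new best
  Position 1 ('c'): window [0,1] length 2 -- new best
  Position 2 ('f'): window [0,2] length 3 -- new best
  Position 3 ('d'): repeat (last at 0), move window start to 1
  Position 3 ('d'): window [1,3] length 3
  Position 4 ('f'): repeat (last at 2), move window start to 3
  Position 4 ('f'): window [3,4] length 2
  Position 5 ('g'): window [3,5] length 3
  Position 6 ('e'): window [3,6] length 4 -- new best
  Position 7 ('f'): repeat (last at 4), move window start to 5
  Position 7 ('f'): window [5,7] length 3
  Position 8 ('c'): window [5,8] length 4
Longest substring with no repeats: "dfge" with length 4

4


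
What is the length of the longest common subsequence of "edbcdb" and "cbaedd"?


LCS of "edbcdb" and "cbaedd"
DP table:
           c    b    a    e    d    d
      0    0    0    0    0    0    0
  e   0    0    0    0    1    1    1
  d   0    0    0    0    1    2    2
  b   0    0    1    1    1    2    2
  c   0    1    1    1    1    2    2
  d   0    1    1    1    1    2    3
  b   0    1    2    2    2    2    3
LCS length = dp[6][6] = 3

3


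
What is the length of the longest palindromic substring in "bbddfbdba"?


Input: "bbddfbdba"
Checking substrings for palindromes:
  [5:8] "bdb" (len 3) => palindrome
  [0:2] "bb" (len 2) => palindrome
  [2:4] "dd" (len 2) => palindrome
Longest palindromic substring: "bdb" with length 3

3


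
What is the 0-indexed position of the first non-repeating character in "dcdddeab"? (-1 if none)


Input: dcdddeab
Character frequencies:
  'a': 1
  'b': 1
  'c': 1
  'd': 4
  'e': 1
Scanning left to right for freq == 1:
  Position 0 ('d'): freq=4, skip
  Position 1 ('c'): unique! => answer = 1

1


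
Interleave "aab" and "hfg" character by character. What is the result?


Interleaving "aab" and "hfg":
  Position 0: 'a' from first, 'h' from second => "ah"
  Position 1: 'a' from first, 'f' from second => "af"
  Position 2: 'b' from first, 'g' from second => "bg"
Result: ahafbg

ahafbg


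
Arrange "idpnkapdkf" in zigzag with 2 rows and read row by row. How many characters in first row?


Zigzag "idpnkapdkf" into 2 rows:
Placing characters:
  'i' => row 0
  'd' => row 1
  'p' => row 0
  'n' => row 1
  'k' => row 0
  'a' => row 1
  'p' => row 0
  'd' => row 1
  'k' => row 0
  'f' => row 1
Rows:
  Row 0: "ipkpk"
  Row 1: "dnadf"
First row length: 5

5


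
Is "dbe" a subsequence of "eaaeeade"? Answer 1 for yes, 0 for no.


Check if "dbe" is a subsequence of "eaaeeade"
Greedy scan:
  Position 0 ('e'): no match needed
  Position 1 ('a'): no match needed
  Position 2 ('a'): no match needed
  Position 3 ('e'): no match needed
  Position 4 ('e'): no match needed
  Position 5 ('a'): no match needed
  Position 6 ('d'): matches sub[0] = 'd'
  Position 7 ('e'): no match needed
Only matched 1/3 characters => not a subsequence

0


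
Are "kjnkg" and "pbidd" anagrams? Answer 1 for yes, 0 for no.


Strings: "kjnkg", "pbidd"
Sorted first:  gjkkn
Sorted second: bddip
Differ at position 0: 'g' vs 'b' => not anagrams

0


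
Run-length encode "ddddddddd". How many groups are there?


Input: ddddddddd
Scanning for consecutive runs:
  Group 1: 'd' x 9 (positions 0-8)
Total groups: 1

1


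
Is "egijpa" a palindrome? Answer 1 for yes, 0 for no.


Input: egijpa
Reversed: apjige
  Compare pos 0 ('e') with pos 5 ('a'): MISMATCH
  Compare pos 1 ('g') with pos 4 ('p'): MISMATCH
  Compare pos 2 ('i') with pos 3 ('j'): MISMATCH
Result: not a palindrome

0


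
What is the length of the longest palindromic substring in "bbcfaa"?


Input: "bbcfaa"
Checking substrings for palindromes:
  [0:2] "bb" (len 2) => palindrome
  [4:6] "aa" (len 2) => palindrome
Longest palindromic substring: "bb" with length 2

2


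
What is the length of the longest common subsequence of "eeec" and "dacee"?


LCS of "eeec" and "dacee"
DP table:
           d    a    c    e    e
      0    0    0    0    0    0
  e   0    0    0    0    1    1
  e   0    0    0    0    1    2
  e   0    0    0    0    1    2
  c   0    0    0    1    1    2
LCS length = dp[4][5] = 2

2


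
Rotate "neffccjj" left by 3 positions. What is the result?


Input: "neffccjj", rotate left by 3
First 3 characters: "nef"
Remaining characters: "fccjj"
Concatenate remaining + first: "fccjj" + "nef" = "fccjjnef"

fccjjnef


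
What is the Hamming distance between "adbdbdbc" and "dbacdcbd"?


Comparing "adbdbdbc" and "dbacdcbd" position by position:
  Position 0: 'a' vs 'd' => differ
  Position 1: 'd' vs 'b' => differ
  Position 2: 'b' vs 'a' => differ
  Position 3: 'd' vs 'c' => differ
  Position 4: 'b' vs 'd' => differ
  Position 5: 'd' vs 'c' => differ
  Position 6: 'b' vs 'b' => same
  Position 7: 'c' vs 'd' => differ
Total differences (Hamming distance): 7

7


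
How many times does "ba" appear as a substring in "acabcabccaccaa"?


Searching for "ba" in "acabcabccaccaa"
Scanning each position:
  Position 0: "ac" => no
  Position 1: "ca" => no
  Position 2: "ab" => no
  Position 3: "bc" => no
  Position 4: "ca" => no
  Position 5: "ab" => no
  Position 6: "bc" => no
  Position 7: "cc" => no
  Position 8: "ca" => no
  Position 9: "ac" => no
  Position 10: "cc" => no
  Position 11: "ca" => no
  Position 12: "aa" => no
Total occurrences: 0

0


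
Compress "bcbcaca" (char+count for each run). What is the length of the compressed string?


Input: bcbcaca
Runs:
  'b' x 1 => "b1"
  'c' x 1 => "c1"
  'b' x 1 => "b1"
  'c' x 1 => "c1"
  'a' x 1 => "a1"
  'c' x 1 => "c1"
  'a' x 1 => "a1"
Compressed: "b1c1b1c1a1c1a1"
Compressed length: 14

14


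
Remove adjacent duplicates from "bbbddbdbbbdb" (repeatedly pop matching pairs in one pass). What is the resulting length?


Input: bbbddbdbbbdb
Stack-based adjacent duplicate removal:
  Read 'b': push. Stack: b
  Read 'b': matches stack top 'b' => pop. Stack: (empty)
  Read 'b': push. Stack: b
  Read 'd': push. Stack: bd
  Read 'd': matches stack top 'd' => pop. Stack: b
  Read 'b': matches stack top 'b' => pop. Stack: (empty)
  Read 'd': push. Stack: d
  Read 'b': push. Stack: db
  Read 'b': matches stack top 'b' => pop. Stack: d
  Read 'b': push. Stack: db
  Read 'd': push. Stack: dbd
  Read 'b': push. Stack: dbdb
Final stack: "dbdb" (length 4)

4


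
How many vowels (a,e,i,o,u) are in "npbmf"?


Input: npbmf
Checking each character:
  'n' at position 0: consonant
  'p' at position 1: consonant
  'b' at position 2: consonant
  'm' at position 3: consonant
  'f' at position 4: consonant
Total vowels: 0

0


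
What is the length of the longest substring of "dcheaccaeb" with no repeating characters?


Input: "dcheaccaeb"
Sliding window (track last position of each char):
  Position 0 ('d'): window [0,0] length 1 -- new best
  Position 1 ('c'): window [0,1] length 2 -- new best
  Position 2 ('h'): window [0,2] length 3 -- new best
  Position 3 ('e'): window [0,3] length 4 -- new best
  Position 4 ('a'): window [0,4] length 5 -- new best
  Position 5 ('c'): repeat (last at 1), move window start to 2
  Position 5 ('c'): window [2,5] length 4
  Position 6 ('c'): repeat (last at 5), move window start to 6
  Position 6 ('c'): window [6,6] length 1
  Position 7 ('a'): window [6,7] length 2
  Position 8 ('e'): window [6,8] length 3
  Position 9 ('b'): window [6,9] length 4
Longest substring with no repeats: "dchea" with length 5

5


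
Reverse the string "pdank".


Input: pdank
Reading characters right to left:
  Position 4: 'k'
  Position 3: 'n'
  Position 2: 'a'
  Position 1: 'd'
  Position 0: 'p'
Reversed: knadp

knadp


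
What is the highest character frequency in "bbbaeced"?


Input: bbbaeced
Character counts:
  'a': 1
  'b': 3
  'c': 1
  'd': 1
  'e': 2
Maximum frequency: 3

3


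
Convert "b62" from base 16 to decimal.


Input: "b62" in base 16
Positional expansion:
  Digit 'b' (value 11) x 16^2 = 2816
  Digit '6' (value 6) x 16^1 = 96
  Digit '2' (value 2) x 16^0 = 2
Sum = 2914

2914


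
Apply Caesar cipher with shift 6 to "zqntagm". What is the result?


Caesar cipher: shift "zqntagm" by 6
  'z' (pos 25) + 6 = pos 5 = 'f'
  'q' (pos 16) + 6 = pos 22 = 'w'
  'n' (pos 13) + 6 = pos 19 = 't'
  't' (pos 19) + 6 = pos 25 = 'z'
  'a' (pos 0) + 6 = pos 6 = 'g'
  'g' (pos 6) + 6 = pos 12 = 'm'
  'm' (pos 12) + 6 = pos 18 = 's'
Result: fwtzgms

fwtzgms


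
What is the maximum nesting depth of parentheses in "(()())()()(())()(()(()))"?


Input: "(()())()()(())()(()(()))"
Tracking depth:
  Position 0 '(': depth becomes 1
  Position 1 '(': depth becomes 2
  Position 2 ')': depth becomes 1
  Position 3 '(': depth becomes 2
  Position 4 ')': depth becomes 1
  Position 5 ')': depth becomes 0
  Position 6 '(': depth becomes 1
  Position 7 ')': depth becomes 0
  Position 8 '(': depth becomes 1
  Position 9 ')': depth becomes 0
  Position 10 '(': depth becomes 1
  Position 11 '(': depth becomes 2
  Position 12 ')': depth becomes 1
  Position 13 ')': depth becomes 0
  Position 14 '(': depth becomes 1
  Position 15 ')': depth becomes 0
  Position 16 '(': depth becomes 1
  Position 17 '(': depth becomes 2
  Position 18 ')': depth becomes 1
  Position 19 '(': depth becomes 2
  Position 20 '(': depth becomes 3
  Position 21 ')': depth becomes 2
  Position 22 ')': depth becomes 1
  Position 23 ')': depth becomes 0
Maximum depth reached: 3

3


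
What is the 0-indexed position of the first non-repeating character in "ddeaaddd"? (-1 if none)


Input: ddeaaddd
Character frequencies:
  'a': 2
  'd': 5
  'e': 1
Scanning left to right for freq == 1:
  Position 0 ('d'): freq=5, skip
  Position 1 ('d'): freq=5, skip
  Position 2 ('e'): unique! => answer = 2

2


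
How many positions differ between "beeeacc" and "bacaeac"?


Comparing "beeeacc" and "bacaeac" position by position:
  Position 0: 'b' vs 'b' => same
  Position 1: 'e' vs 'a' => DIFFER
  Position 2: 'e' vs 'c' => DIFFER
  Position 3: 'e' vs 'a' => DIFFER
  Position 4: 'a' vs 'e' => DIFFER
  Position 5: 'c' vs 'a' => DIFFER
  Position 6: 'c' vs 'c' => same
Positions that differ: 5

5


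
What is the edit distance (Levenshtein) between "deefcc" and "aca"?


Computing edit distance: "deefcc" -> "aca"
DP table:
           a    c    a
      0    1    2    3
  d   1    1    2    3
  e   2    2    2    3
  e   3    3    3    3
  f   4    4    4    4
  c   5    5    4    5
  c   6    6    5    5
Edit distance = dp[6][3] = 5

5


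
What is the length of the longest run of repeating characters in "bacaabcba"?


Input: "bacaabcba"
Scanning for longest run:
  Position 1 ('a'): new char, reset run to 1
  Position 2 ('c'): new char, reset run to 1
  Position 3 ('a'): new char, reset run to 1
  Position 4 ('a'): continues run of 'a', length=2
  Position 5 ('b'): new char, reset run to 1
  Position 6 ('c'): new char, reset run to 1
  Position 7 ('b'): new char, reset run to 1
  Position 8 ('a'): new char, reset run to 1
Longest run: 'a' with length 2

2


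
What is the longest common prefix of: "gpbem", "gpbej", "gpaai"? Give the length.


Words: gpbem, gpbej, gpaai
  Position 0: all 'g' => match
  Position 1: all 'p' => match
  Position 2: ('b', 'b', 'a') => mismatch, stop
LCP = "gp" (length 2)

2


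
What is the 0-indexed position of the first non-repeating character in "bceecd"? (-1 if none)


Input: bceecd
Character frequencies:
  'b': 1
  'c': 2
  'd': 1
  'e': 2
Scanning left to right for freq == 1:
  Position 0 ('b'): unique! => answer = 0

0


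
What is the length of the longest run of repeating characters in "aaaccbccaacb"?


Input: "aaaccbccaacb"
Scanning for longest run:
  Position 1 ('a'): continues run of 'a', length=2
  Position 2 ('a'): continues run of 'a', length=3
  Position 3 ('c'): new char, reset run to 1
  Position 4 ('c'): continues run of 'c', length=2
  Position 5 ('b'): new char, reset run to 1
  Position 6 ('c'): new char, reset run to 1
  Position 7 ('c'): continues run of 'c', length=2
  Position 8 ('a'): new char, reset run to 1
  Position 9 ('a'): continues run of 'a', length=2
  Position 10 ('c'): new char, reset run to 1
  Position 11 ('b'): new char, reset run to 1
Longest run: 'a' with length 3

3


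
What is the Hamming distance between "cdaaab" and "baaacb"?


Comparing "cdaaab" and "baaacb" position by position:
  Position 0: 'c' vs 'b' => differ
  Position 1: 'd' vs 'a' => differ
  Position 2: 'a' vs 'a' => same
  Position 3: 'a' vs 'a' => same
  Position 4: 'a' vs 'c' => differ
  Position 5: 'b' vs 'b' => same
Total differences (Hamming distance): 3

3


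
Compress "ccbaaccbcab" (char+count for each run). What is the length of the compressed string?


Input: ccbaaccbcab
Runs:
  'c' x 2 => "c2"
  'b' x 1 => "b1"
  'a' x 2 => "a2"
  'c' x 2 => "c2"
  'b' x 1 => "b1"
  'c' x 1 => "c1"
  'a' x 1 => "a1"
  'b' x 1 => "b1"
Compressed: "c2b1a2c2b1c1a1b1"
Compressed length: 16

16


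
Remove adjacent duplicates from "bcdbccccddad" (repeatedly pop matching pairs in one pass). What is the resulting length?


Input: bcdbccccddad
Stack-based adjacent duplicate removal:
  Read 'b': push. Stack: b
  Read 'c': push. Stack: bc
  Read 'd': push. Stack: bcd
  Read 'b': push. Stack: bcdb
  Read 'c': push. Stack: bcdbc
  Read 'c': matches stack top 'c' => pop. Stack: bcdb
  Read 'c': push. Stack: bcdbc
  Read 'c': matches stack top 'c' => pop. Stack: bcdb
  Read 'd': push. Stack: bcdbd
  Read 'd': matches stack top 'd' => pop. Stack: bcdb
  Read 'a': push. Stack: bcdba
  Read 'd': push. Stack: bcdbad
Final stack: "bcdbad" (length 6)

6


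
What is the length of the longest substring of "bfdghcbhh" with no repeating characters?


Input: "bfdghcbhh"
Sliding window (track last position of each char):
  Position 0 ('b'): window [0,0] length 1 -- new best
  Position 1 ('f'): window [0,1] length 2 -- new best
  Position 2 ('d'): window [0,2] length 3 -- new best
  Position 3 ('g'): window [0,3] length 4 -- new best
  Position 4 ('h'): window [0,4] length 5 -- new best
  Position 5 ('c'): window [0,5] length 6 -- new best
  Position 6 ('b'): repeat (last at 0), move window start to 1
  Position 6 ('b'): window [1,6] length 6
  Position 7 ('h'): repeat (last at 4), move window start to 5
  Position 7 ('h'): window [5,7] length 3
  Position 8 ('h'): repeat (last at 7), move window start to 8
  Position 8 ('h'): window [8,8] length 1
Longest substring with no repeats: "bfdghc" with length 6

6


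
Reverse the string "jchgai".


Input: jchgai
Reading characters right to left:
  Position 5: 'i'
  Position 4: 'a'
  Position 3: 'g'
  Position 2: 'h'
  Position 1: 'c'
  Position 0: 'j'
Reversed: iaghcj

iaghcj


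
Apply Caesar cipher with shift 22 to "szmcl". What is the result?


Caesar cipher: shift "szmcl" by 22
  's' (pos 18) + 22 = pos 14 = 'o'
  'z' (pos 25) + 22 = pos 21 = 'v'
  'm' (pos 12) + 22 = pos 8 = 'i'
  'c' (pos 2) + 22 = pos 24 = 'y'
  'l' (pos 11) + 22 = pos 7 = 'h'
Result: oviyh

oviyh


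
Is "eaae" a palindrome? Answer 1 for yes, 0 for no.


Input: eaae
Reversed: eaae
  Compare pos 0 ('e') with pos 3 ('e'): match
  Compare pos 1 ('a') with pos 2 ('a'): match
Result: palindrome

1


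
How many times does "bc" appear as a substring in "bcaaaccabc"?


Searching for "bc" in "bcaaaccabc"
Scanning each position:
  Position 0: "bc" => MATCH
  Position 1: "ca" => no
  Position 2: "aa" => no
  Position 3: "aa" => no
  Position 4: "ac" => no
  Position 5: "cc" => no
  Position 6: "ca" => no
  Position 7: "ab" => no
  Position 8: "bc" => MATCH
Total occurrences: 2

2


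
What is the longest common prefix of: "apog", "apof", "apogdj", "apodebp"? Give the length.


Words: apog, apof, apogdj, apodebp
  Position 0: all 'a' => match
  Position 1: all 'p' => match
  Position 2: all 'o' => match
  Position 3: ('g', 'f', 'g', 'd') => mismatch, stop
LCP = "apo" (length 3)

3


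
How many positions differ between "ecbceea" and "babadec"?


Comparing "ecbceea" and "babadec" position by position:
  Position 0: 'e' vs 'b' => DIFFER
  Position 1: 'c' vs 'a' => DIFFER
  Position 2: 'b' vs 'b' => same
  Position 3: 'c' vs 'a' => DIFFER
  Position 4: 'e' vs 'd' => DIFFER
  Position 5: 'e' vs 'e' => same
  Position 6: 'a' vs 'c' => DIFFER
Positions that differ: 5

5


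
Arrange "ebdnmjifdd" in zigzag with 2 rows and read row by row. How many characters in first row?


Zigzag "ebdnmjifdd" into 2 rows:
Placing characters:
  'e' => row 0
  'b' => row 1
  'd' => row 0
  'n' => row 1
  'm' => row 0
  'j' => row 1
  'i' => row 0
  'f' => row 1
  'd' => row 0
  'd' => row 1
Rows:
  Row 0: "edmid"
  Row 1: "bnjfd"
First row length: 5

5


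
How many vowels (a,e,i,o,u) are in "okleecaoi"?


Input: okleecaoi
Checking each character:
  'o' at position 0: vowel (running total: 1)
  'k' at position 1: consonant
  'l' at position 2: consonant
  'e' at position 3: vowel (running total: 2)
  'e' at position 4: vowel (running total: 3)
  'c' at position 5: consonant
  'a' at position 6: vowel (running total: 4)
  'o' at position 7: vowel (running total: 5)
  'i' at position 8: vowel (running total: 6)
Total vowels: 6

6


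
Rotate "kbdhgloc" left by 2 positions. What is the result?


Input: "kbdhgloc", rotate left by 2
First 2 characters: "kb"
Remaining characters: "dhgloc"
Concatenate remaining + first: "dhgloc" + "kb" = "dhglockb"

dhglockb


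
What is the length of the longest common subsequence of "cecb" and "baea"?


LCS of "cecb" and "baea"
DP table:
           b    a    e    a
      0    0    0    0    0
  c   0    0    0    0    0
  e   0    0    0    1    1
  c   0    0    0    1    1
  b   0    1    1    1    1
LCS length = dp[4][4] = 1

1


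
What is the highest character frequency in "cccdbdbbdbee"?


Input: cccdbdbbdbee
Character counts:
  'b': 4
  'c': 3
  'd': 3
  'e': 2
Maximum frequency: 4

4


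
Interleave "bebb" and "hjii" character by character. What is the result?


Interleaving "bebb" and "hjii":
  Position 0: 'b' from first, 'h' from second => "bh"
  Position 1: 'e' from first, 'j' from second => "ej"
  Position 2: 'b' from first, 'i' from second => "bi"
  Position 3: 'b' from first, 'i' from second => "bi"
Result: bhejbibi

bhejbibi


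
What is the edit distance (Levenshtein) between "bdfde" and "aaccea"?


Computing edit distance: "bdfde" -> "aaccea"
DP table:
           a    a    c    c    e    a
      0    1    2    3    4    5    6
  b   1    1    2    3    4    5    6
  d   2    2    2    3    4    5    6
  f   3    3    3    3    4    5    6
  d   4    4    4    4    4    5    6
  e   5    5    5    5    5    4    5
Edit distance = dp[5][6] = 5

5


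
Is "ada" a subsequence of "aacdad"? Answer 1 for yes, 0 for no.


Check if "ada" is a subsequence of "aacdad"
Greedy scan:
  Position 0 ('a'): matches sub[0] = 'a'
  Position 1 ('a'): no match needed
  Position 2 ('c'): no match needed
  Position 3 ('d'): matches sub[1] = 'd'
  Position 4 ('a'): matches sub[2] = 'a'
  Position 5 ('d'): no match needed
All 3 characters matched => is a subsequence

1


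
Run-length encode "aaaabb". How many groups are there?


Input: aaaabb
Scanning for consecutive runs:
  Group 1: 'a' x 4 (positions 0-3)
  Group 2: 'b' x 2 (positions 4-5)
Total groups: 2

2
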